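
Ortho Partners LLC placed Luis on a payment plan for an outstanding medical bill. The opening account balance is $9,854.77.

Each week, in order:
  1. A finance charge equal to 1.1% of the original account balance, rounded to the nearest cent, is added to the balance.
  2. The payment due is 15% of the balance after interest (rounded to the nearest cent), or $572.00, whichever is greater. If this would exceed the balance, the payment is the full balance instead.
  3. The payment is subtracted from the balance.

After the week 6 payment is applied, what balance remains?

Week 1: $9,854.77 +$108.40 interest = $9,963.17; pay $1,494.48 → $8,468.69
Week 2: $8,468.69 +$108.40 interest = $8,577.09; pay $1,286.56 → $7,290.53
Week 3: $7,290.53 +$108.40 interest = $7,398.93; pay $1,109.84 → $6,289.09
Week 4: $6,289.09 +$108.40 interest = $6,397.49; pay $959.62 → $5,437.87
Week 5: $5,437.87 +$108.40 interest = $5,546.27; pay $831.94 → $4,714.33
Week 6: $4,714.33 +$108.40 interest = $4,822.73; pay $723.41 → $4,099.32

$4,099.32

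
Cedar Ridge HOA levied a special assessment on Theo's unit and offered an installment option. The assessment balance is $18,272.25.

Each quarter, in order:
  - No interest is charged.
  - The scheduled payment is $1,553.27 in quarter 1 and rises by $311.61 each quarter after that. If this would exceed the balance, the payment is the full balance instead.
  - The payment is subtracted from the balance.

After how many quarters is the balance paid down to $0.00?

8

Quarter 1: opening $18,272.25; payment $1,553.27; balance $16,718.98
Quarter 2: opening $16,718.98; payment $1,864.88; balance $14,854.10
Quarter 3: opening $14,854.10; payment $2,176.49; balance $12,677.61
Quarter 4: opening $12,677.61; payment $2,488.10; balance $10,189.51
Quarter 5: opening $10,189.51; payment $2,799.71; balance $7,389.80
Quarter 6: opening $7,389.80; payment $3,111.32; balance $4,278.48
Quarter 7: opening $4,278.48; payment $3,422.93; balance $855.55
Quarter 8: opening $855.55; payment $855.55; balance $0.00
Balance reaches $0.00 in quarter 8.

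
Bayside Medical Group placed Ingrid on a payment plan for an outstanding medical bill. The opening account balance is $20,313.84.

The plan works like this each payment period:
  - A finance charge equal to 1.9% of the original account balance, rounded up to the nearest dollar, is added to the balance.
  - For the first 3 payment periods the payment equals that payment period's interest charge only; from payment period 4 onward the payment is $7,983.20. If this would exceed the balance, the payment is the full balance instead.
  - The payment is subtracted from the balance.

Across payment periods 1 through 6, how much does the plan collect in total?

$22,629.84

Payment period 1: $20,313.84 +$386.00 interest = $20,699.84; pay $386.00 → $20,313.84
Payment period 2: $20,313.84 +$386.00 interest = $20,699.84; pay $386.00 → $20,313.84
Payment period 3: $20,313.84 +$386.00 interest = $20,699.84; pay $386.00 → $20,313.84
Payment period 4: $20,313.84 +$386.00 interest = $20,699.84; pay $7,983.20 → $12,716.64
Payment period 5: $12,716.64 +$386.00 interest = $13,102.64; pay $7,983.20 → $5,119.44
Payment period 6: $5,119.44 +$386.00 interest = $5,505.44; pay $5,505.44 → $0.00
Total paid: $22,629.84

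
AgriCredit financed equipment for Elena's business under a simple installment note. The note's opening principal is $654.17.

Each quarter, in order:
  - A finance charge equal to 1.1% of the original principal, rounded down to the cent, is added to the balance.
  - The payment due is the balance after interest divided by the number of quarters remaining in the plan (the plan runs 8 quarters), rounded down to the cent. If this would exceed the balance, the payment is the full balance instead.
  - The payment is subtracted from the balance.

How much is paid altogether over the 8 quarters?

$711.69

Quarter 1: $654.17 +$7.19 interest = $661.36; pay $82.67 → $578.69
Quarter 2: $578.69 +$7.19 interest = $585.88; pay $83.69 → $502.19
Quarter 3: $502.19 +$7.19 interest = $509.38; pay $84.89 → $424.49
Quarter 4: $424.49 +$7.19 interest = $431.68; pay $86.33 → $345.35
Quarter 5: $345.35 +$7.19 interest = $352.54; pay $88.13 → $264.41
Quarter 6: $264.41 +$7.19 interest = $271.60; pay $90.53 → $181.07
Quarter 7: $181.07 +$7.19 interest = $188.26; pay $94.13 → $94.13
Quarter 8: $94.13 +$7.19 interest = $101.32; pay $101.32 → $0.00
Total paid: $711.69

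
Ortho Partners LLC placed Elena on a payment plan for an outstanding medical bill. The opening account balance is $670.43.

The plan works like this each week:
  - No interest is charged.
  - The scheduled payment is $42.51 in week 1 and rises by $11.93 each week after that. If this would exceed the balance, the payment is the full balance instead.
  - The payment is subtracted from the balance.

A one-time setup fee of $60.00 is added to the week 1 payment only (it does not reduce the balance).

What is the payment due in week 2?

$54.44

Week 1: $670.43 − $42.51 (+ $60.00 fee) → $627.92
Week 2: $627.92 − $54.44 → $573.48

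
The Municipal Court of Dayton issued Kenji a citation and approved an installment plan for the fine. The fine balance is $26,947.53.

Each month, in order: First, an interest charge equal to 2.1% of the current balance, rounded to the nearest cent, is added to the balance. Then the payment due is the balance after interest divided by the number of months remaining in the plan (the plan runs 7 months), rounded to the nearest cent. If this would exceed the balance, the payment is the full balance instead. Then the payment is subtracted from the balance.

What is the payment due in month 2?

$4,013.03

Month 1: $26,947.53 +$565.90 interest = $27,513.43; pay $3,930.49 → $23,582.94
Month 2: $23,582.94 +$495.24 interest = $24,078.18; pay $4,013.03 → $20,065.15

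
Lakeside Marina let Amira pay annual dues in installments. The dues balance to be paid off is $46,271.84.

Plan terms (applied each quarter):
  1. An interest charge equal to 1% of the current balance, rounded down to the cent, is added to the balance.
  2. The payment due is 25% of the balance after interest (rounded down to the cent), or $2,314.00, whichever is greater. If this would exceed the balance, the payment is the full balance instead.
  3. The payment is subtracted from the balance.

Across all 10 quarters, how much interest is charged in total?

Quarter 1: opening $46,271.84; interest $462.71 → $46,734.55; payment $11,683.63; balance $35,050.92
Quarter 2: opening $35,050.92; interest $350.50 → $35,401.42; payment $8,850.35; balance $26,551.07
Quarter 3: opening $26,551.07; interest $265.51 → $26,816.58; payment $6,704.14; balance $20,112.44
Quarter 4: opening $20,112.44; interest $201.12 → $20,313.56; payment $5,078.39; balance $15,235.17
Quarter 5: opening $15,235.17; interest $152.35 → $15,387.52; payment $3,846.88; balance $11,540.64
Quarter 6: opening $11,540.64; interest $115.40 → $11,656.04; payment $2,914.01; balance $8,742.03
Quarter 7: opening $8,742.03; interest $87.42 → $8,829.45; payment $2,314.00; balance $6,515.45
Quarter 8: opening $6,515.45; interest $65.15 → $6,580.60; payment $2,314.00; balance $4,266.60
Quarter 9: opening $4,266.60; interest $42.66 → $4,309.26; payment $2,314.00; balance $1,995.26
Quarter 10: opening $1,995.26; interest $19.95 → $2,015.21; payment $2,015.21; balance $0.00
Total interest: $462.71 + $350.50 + $265.51 + $201.12 + $152.35 + $115.40 + $87.42 + $65.15 + $42.66 + $19.95 = $1,762.77

$1,762.77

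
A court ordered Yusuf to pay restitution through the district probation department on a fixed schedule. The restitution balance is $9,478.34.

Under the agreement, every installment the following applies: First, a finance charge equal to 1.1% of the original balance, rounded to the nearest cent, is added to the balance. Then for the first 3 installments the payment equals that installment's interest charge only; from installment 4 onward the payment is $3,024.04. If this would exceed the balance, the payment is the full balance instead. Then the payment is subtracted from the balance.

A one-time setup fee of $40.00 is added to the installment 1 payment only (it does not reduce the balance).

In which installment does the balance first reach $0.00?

Installment 1: opening $9,478.34; interest $104.26 → $9,582.60; payment $104.26 (+ $40.00 fee); balance $9,478.34
Installment 2: opening $9,478.34; interest $104.26 → $9,582.60; payment $104.26; balance $9,478.34
Installment 3: opening $9,478.34; interest $104.26 → $9,582.60; payment $104.26; balance $9,478.34
Installment 4: opening $9,478.34; interest $104.26 → $9,582.60; payment $3,024.04; balance $6,558.56
Installment 5: opening $6,558.56; interest $104.26 → $6,662.82; payment $3,024.04; balance $3,638.78
Installment 6: opening $3,638.78; interest $104.26 → $3,743.04; payment $3,024.04; balance $719.00
Installment 7: opening $719.00; interest $104.26 → $823.26; payment $823.26; balance $0.00
Balance reaches $0.00 in installment 7.

7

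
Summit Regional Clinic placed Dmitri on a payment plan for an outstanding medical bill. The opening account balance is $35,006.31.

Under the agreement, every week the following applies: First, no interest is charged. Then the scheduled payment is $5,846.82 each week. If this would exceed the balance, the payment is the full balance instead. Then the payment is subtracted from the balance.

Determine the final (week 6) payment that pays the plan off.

$5,772.21

Week 1: $35,006.31 − $5,846.82 → $29,159.49
Week 2: $29,159.49 − $5,846.82 → $23,312.67
Week 3: $23,312.67 − $5,846.82 → $17,465.85
Week 4: $17,465.85 − $5,846.82 → $11,619.03
Week 5: $11,619.03 − $5,846.82 → $5,772.21
Week 6: $5,772.21 − $5,772.21 → $0.00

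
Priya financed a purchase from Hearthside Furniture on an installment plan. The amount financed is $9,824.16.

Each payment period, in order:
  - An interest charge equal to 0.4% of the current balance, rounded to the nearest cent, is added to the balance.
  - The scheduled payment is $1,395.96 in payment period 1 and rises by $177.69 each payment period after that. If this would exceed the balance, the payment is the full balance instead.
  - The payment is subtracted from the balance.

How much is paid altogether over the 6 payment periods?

Payment period 1: opening $9,824.16; interest $39.30 → $9,863.46; payment $1,395.96; balance $8,467.50
Payment period 2: opening $8,467.50; interest $33.87 → $8,501.37; payment $1,573.65; balance $6,927.72
Payment period 3: opening $6,927.72; interest $27.71 → $6,955.43; payment $1,751.34; balance $5,204.09
Payment period 4: opening $5,204.09; interest $20.82 → $5,224.91; payment $1,929.03; balance $3,295.88
Payment period 5: opening $3,295.88; interest $13.18 → $3,309.06; payment $2,106.72; balance $1,202.34
Payment period 6: opening $1,202.34; interest $4.81 → $1,207.15; payment $1,207.15; balance $0.00
Total paid: $9,963.85

$9,963.85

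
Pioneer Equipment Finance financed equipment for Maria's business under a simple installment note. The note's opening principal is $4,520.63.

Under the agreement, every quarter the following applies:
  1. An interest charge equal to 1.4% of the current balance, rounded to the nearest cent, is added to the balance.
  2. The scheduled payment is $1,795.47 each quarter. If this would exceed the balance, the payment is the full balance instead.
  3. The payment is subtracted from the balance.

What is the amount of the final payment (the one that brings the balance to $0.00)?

Quarter 1: opening $4,520.63; interest $63.29 → $4,583.92; payment $1,795.47; balance $2,788.45
Quarter 2: opening $2,788.45; interest $39.04 → $2,827.49; payment $1,795.47; balance $1,032.02
Quarter 3: opening $1,032.02; interest $14.45 → $1,046.47; payment $1,046.47; balance $0.00

$1,046.47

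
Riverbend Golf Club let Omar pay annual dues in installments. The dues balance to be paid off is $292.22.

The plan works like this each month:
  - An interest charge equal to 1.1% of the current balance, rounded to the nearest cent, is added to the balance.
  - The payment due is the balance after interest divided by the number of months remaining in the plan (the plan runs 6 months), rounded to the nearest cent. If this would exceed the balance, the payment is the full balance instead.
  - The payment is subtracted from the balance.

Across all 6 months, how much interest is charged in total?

$11.46

Month 1: opening $292.22; interest $3.21 → $295.43; payment $49.24; balance $246.19
Month 2: opening $246.19; interest $2.71 → $248.90; payment $49.78; balance $199.12
Month 3: opening $199.12; interest $2.19 → $201.31; payment $50.33; balance $150.98
Month 4: opening $150.98; interest $1.66 → $152.64; payment $50.88; balance $101.76
Month 5: opening $101.76; interest $1.12 → $102.88; payment $51.44; balance $51.44
Month 6: opening $51.44; interest $0.57 → $52.01; payment $52.01; balance $0.00
Total interest: $3.21 + $2.71 + $2.19 + $1.66 + $1.12 + $0.57 = $11.46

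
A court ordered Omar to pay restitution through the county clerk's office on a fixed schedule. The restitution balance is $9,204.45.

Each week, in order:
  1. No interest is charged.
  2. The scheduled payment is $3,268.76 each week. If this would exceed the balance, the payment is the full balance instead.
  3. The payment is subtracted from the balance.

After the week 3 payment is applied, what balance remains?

Week 1: opening $9,204.45; payment $3,268.76; balance $5,935.69
Week 2: opening $5,935.69; payment $3,268.76; balance $2,666.93
Week 3: opening $2,666.93; payment $2,666.93; balance $0.00

$0.00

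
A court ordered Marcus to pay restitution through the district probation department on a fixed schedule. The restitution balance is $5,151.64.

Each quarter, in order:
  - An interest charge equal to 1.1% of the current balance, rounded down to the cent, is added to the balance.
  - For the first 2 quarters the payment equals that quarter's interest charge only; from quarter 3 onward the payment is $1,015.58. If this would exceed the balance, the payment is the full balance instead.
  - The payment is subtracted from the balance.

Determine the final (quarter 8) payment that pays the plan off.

$253.15

Quarter 1: opening $5,151.64; interest $56.66 → $5,208.30; payment $56.66; balance $5,151.64
Quarter 2: opening $5,151.64; interest $56.66 → $5,208.30; payment $56.66; balance $5,151.64
Quarter 3: opening $5,151.64; interest $56.66 → $5,208.30; payment $1,015.58; balance $4,192.72
Quarter 4: opening $4,192.72; interest $46.11 → $4,238.83; payment $1,015.58; balance $3,223.25
Quarter 5: opening $3,223.25; interest $35.45 → $3,258.70; payment $1,015.58; balance $2,243.12
Quarter 6: opening $2,243.12; interest $24.67 → $2,267.79; payment $1,015.58; balance $1,252.21
Quarter 7: opening $1,252.21; interest $13.77 → $1,265.98; payment $1,015.58; balance $250.40
Quarter 8: opening $250.40; interest $2.75 → $253.15; payment $253.15; balance $0.00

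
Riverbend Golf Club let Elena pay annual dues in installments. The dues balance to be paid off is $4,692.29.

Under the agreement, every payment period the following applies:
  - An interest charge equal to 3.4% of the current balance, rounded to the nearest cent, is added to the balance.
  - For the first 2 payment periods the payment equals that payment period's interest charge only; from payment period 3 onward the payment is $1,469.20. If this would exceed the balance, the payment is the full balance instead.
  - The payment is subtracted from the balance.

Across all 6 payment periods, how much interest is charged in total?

$683.96

Payment period 1: $4,692.29 +$159.54 interest = $4,851.83; pay $159.54 → $4,692.29
Payment period 2: $4,692.29 +$159.54 interest = $4,851.83; pay $159.54 → $4,692.29
Payment period 3: $4,692.29 +$159.54 interest = $4,851.83; pay $1,469.20 → $3,382.63
Payment period 4: $3,382.63 +$115.01 interest = $3,497.64; pay $1,469.20 → $2,028.44
Payment period 5: $2,028.44 +$68.97 interest = $2,097.41; pay $1,469.20 → $628.21
Payment period 6: $628.21 +$21.36 interest = $649.57; pay $649.57 → $0.00
Total interest: $159.54 + $159.54 + $159.54 + $115.01 + $68.97 + $21.36 = $683.96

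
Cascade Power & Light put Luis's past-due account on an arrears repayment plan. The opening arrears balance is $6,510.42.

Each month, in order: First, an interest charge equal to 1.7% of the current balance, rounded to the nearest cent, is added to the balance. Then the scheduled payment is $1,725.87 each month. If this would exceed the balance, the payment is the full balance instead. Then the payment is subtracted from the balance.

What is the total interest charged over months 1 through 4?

$276.08

# | Opening | Interest | Payment | End bal
1 | $6,510.42 | $110.68 | $1,725.87 | $4,895.23
2 | $4,895.23 | $83.22 | $1,725.87 | $3,252.58
3 | $3,252.58 | $55.29 | $1,725.87 | $1,582.00
4 | $1,582.00 | $26.89 | $1,608.89 | $0.00
Total interest: $110.68 + $83.22 + $55.29 + $26.89 = $276.08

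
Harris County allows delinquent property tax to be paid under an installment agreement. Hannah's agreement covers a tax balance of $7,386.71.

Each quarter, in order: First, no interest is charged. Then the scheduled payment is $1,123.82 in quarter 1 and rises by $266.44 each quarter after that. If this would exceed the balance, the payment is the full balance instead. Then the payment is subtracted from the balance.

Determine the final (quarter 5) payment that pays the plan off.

Quarter 1: opening $7,386.71; payment $1,123.82; balance $6,262.89
Quarter 2: opening $6,262.89; payment $1,390.26; balance $4,872.63
Quarter 3: opening $4,872.63; payment $1,656.70; balance $3,215.93
Quarter 4: opening $3,215.93; payment $1,923.14; balance $1,292.79
Quarter 5: opening $1,292.79; payment $1,292.79; balance $0.00

$1,292.79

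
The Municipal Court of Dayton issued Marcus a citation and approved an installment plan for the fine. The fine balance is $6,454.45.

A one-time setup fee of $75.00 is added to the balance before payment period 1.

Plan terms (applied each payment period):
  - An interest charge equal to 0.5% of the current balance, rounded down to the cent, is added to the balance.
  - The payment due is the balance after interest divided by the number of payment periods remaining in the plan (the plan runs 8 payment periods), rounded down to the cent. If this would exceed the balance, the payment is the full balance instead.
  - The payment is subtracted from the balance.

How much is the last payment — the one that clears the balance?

Payment period 1: opening $6,529.45; interest $32.64 → $6,562.09; payment $820.26; balance $5,741.83
Payment period 2: opening $5,741.83; interest $28.70 → $5,770.53; payment $824.36; balance $4,946.17
Payment period 3: opening $4,946.17; interest $24.73 → $4,970.90; payment $828.48; balance $4,142.42
Payment period 4: opening $4,142.42; interest $20.71 → $4,163.13; payment $832.62; balance $3,330.51
Payment period 5: opening $3,330.51; interest $16.65 → $3,347.16; payment $836.79; balance $2,510.37
Payment period 6: opening $2,510.37; interest $12.55 → $2,522.92; payment $840.97; balance $1,681.95
Payment period 7: opening $1,681.95; interest $8.40 → $1,690.35; payment $845.17; balance $845.18
Payment period 8: opening $845.18; interest $4.22 → $849.40; payment $849.40; balance $0.00

$849.40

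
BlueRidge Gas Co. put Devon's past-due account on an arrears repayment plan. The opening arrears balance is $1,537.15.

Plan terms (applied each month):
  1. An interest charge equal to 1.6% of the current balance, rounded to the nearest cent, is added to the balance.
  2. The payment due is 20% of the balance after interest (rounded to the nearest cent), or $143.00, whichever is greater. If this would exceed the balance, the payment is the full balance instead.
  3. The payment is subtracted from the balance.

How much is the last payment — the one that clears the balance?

# | Opening | Interest | Payment | End bal
1 | $1,537.15 | $24.59 | $312.35 | $1,249.39
2 | $1,249.39 | $19.99 | $253.88 | $1,015.50
3 | $1,015.50 | $16.25 | $206.35 | $825.40
4 | $825.40 | $13.21 | $167.72 | $670.89
5 | $670.89 | $10.73 | $143.00 | $538.62
6 | $538.62 | $8.62 | $143.00 | $404.24
7 | $404.24 | $6.47 | $143.00 | $267.71
8 | $267.71 | $4.28 | $143.00 | $128.99
9 | $128.99 | $2.06 | $131.05 | $0.00

$131.05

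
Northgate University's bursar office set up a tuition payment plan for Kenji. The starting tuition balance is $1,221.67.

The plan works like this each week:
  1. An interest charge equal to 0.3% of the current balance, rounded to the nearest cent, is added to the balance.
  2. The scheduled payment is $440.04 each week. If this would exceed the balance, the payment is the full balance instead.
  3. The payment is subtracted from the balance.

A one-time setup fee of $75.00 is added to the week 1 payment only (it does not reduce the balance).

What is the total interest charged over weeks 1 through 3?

$7.07

Week 1: $1,221.67 +$3.67 interest = $1,225.34; pay $440.04 (+ $75.00 fee) → $785.30
Week 2: $785.30 +$2.36 interest = $787.66; pay $440.04 → $347.62
Week 3: $347.62 +$1.04 interest = $348.66; pay $348.66 → $0.00
Total interest: $3.67 + $2.36 + $1.04 = $7.07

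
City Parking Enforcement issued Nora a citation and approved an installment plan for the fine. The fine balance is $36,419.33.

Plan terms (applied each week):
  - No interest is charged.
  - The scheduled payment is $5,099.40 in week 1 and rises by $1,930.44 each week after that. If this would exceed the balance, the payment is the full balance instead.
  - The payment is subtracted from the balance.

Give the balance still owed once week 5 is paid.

# | Opening | Payment | End bal
1 | $36,419.33 | $5,099.40 | $31,319.93
2 | $31,319.93 | $7,029.84 | $24,290.09
3 | $24,290.09 | $8,960.28 | $15,329.81
4 | $15,329.81 | $10,890.72 | $4,439.09
5 | $4,439.09 | $4,439.09 | $0.00

$0.00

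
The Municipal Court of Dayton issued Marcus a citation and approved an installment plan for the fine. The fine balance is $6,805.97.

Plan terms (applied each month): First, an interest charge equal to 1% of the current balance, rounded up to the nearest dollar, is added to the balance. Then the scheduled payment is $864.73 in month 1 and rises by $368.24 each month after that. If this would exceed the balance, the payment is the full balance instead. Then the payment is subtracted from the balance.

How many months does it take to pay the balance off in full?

5

Month 1: opening $6,805.97; interest $69.00 → $6,874.97; payment $864.73; balance $6,010.24
Month 2: opening $6,010.24; interest $61.00 → $6,071.24; payment $1,232.97; balance $4,838.27
Month 3: opening $4,838.27; interest $49.00 → $4,887.27; payment $1,601.21; balance $3,286.06
Month 4: opening $3,286.06; interest $33.00 → $3,319.06; payment $1,969.45; balance $1,349.61
Month 5: opening $1,349.61; interest $14.00 → $1,363.61; payment $1,363.61; balance $0.00
Balance reaches $0.00 in month 5.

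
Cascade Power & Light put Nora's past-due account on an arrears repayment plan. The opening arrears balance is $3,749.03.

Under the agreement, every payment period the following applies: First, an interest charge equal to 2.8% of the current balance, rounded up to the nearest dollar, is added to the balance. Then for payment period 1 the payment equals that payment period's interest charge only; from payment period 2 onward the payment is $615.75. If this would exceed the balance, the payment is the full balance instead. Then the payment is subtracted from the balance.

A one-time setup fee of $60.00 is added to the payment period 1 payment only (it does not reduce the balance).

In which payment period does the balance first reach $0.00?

8

Payment period 1: $3,749.03 +$105.00 interest = $3,854.03; pay $105.00 (+ $60.00 fee) → $3,749.03
Payment period 2: $3,749.03 +$105.00 interest = $3,854.03; pay $615.75 → $3,238.28
Payment period 3: $3,238.28 +$91.00 interest = $3,329.28; pay $615.75 → $2,713.53
Payment period 4: $2,713.53 +$76.00 interest = $2,789.53; pay $615.75 → $2,173.78
Payment period 5: $2,173.78 +$61.00 interest = $2,234.78; pay $615.75 → $1,619.03
Payment period 6: $1,619.03 +$46.00 interest = $1,665.03; pay $615.75 → $1,049.28
Payment period 7: $1,049.28 +$30.00 interest = $1,079.28; pay $615.75 → $463.53
Payment period 8: $463.53 +$13.00 interest = $476.53; pay $476.53 → $0.00
Balance reaches $0.00 in payment period 8.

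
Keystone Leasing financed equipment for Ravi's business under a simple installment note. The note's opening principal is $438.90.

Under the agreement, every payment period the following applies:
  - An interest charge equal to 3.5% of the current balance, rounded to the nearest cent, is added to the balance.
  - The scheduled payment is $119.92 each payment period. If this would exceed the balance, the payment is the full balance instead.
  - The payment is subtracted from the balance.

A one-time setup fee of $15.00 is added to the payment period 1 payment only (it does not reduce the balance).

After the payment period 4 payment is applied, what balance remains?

$0.00

Payment period 1: opening $438.90; interest $15.36 → $454.26; payment $119.92 (+ $15.00 fee); balance $334.34
Payment period 2: opening $334.34; interest $11.70 → $346.04; payment $119.92; balance $226.12
Payment period 3: opening $226.12; interest $7.91 → $234.03; payment $119.92; balance $114.11
Payment period 4: opening $114.11; interest $3.99 → $118.10; payment $118.10; balance $0.00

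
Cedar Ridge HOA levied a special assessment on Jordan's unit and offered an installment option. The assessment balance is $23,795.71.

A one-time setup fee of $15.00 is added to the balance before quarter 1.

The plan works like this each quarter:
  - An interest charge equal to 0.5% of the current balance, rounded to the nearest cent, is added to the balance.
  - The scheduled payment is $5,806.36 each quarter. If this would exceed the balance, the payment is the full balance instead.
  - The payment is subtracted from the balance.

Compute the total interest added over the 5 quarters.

$309.48

Quarter 1: opening $23,810.71; interest $119.05 → $23,929.76; payment $5,806.36; balance $18,123.40
Quarter 2: opening $18,123.40; interest $90.62 → $18,214.02; payment $5,806.36; balance $12,407.66
Quarter 3: opening $12,407.66; interest $62.04 → $12,469.70; payment $5,806.36; balance $6,663.34
Quarter 4: opening $6,663.34; interest $33.32 → $6,696.66; payment $5,806.36; balance $890.30
Quarter 5: opening $890.30; interest $4.45 → $894.75; payment $894.75; balance $0.00
Total interest: $119.05 + $90.62 + $62.04 + $33.32 + $4.45 = $309.48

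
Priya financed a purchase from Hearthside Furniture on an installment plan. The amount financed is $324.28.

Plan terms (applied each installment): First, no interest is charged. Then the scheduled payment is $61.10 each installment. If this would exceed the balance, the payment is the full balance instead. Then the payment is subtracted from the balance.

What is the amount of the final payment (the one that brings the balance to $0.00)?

# | Opening | Payment | End bal
1 | $324.28 | $61.10 | $263.18
2 | $263.18 | $61.10 | $202.08
3 | $202.08 | $61.10 | $140.98
4 | $140.98 | $61.10 | $79.88
5 | $79.88 | $61.10 | $18.78
6 | $18.78 | $18.78 | $0.00

$18.78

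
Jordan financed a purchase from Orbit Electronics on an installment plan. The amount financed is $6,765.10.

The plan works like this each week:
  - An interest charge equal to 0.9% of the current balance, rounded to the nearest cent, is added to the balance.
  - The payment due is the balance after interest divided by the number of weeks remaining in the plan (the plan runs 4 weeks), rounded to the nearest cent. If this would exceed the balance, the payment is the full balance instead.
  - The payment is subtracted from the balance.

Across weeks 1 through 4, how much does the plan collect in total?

Week 1: $6,765.10 +$60.89 interest = $6,825.99; pay $1,706.50 → $5,119.49
Week 2: $5,119.49 +$46.08 interest = $5,165.57; pay $1,721.86 → $3,443.71
Week 3: $3,443.71 +$30.99 interest = $3,474.70; pay $1,737.35 → $1,737.35
Week 4: $1,737.35 +$15.64 interest = $1,752.99; pay $1,752.99 → $0.00
Total paid: $6,918.70

$6,918.70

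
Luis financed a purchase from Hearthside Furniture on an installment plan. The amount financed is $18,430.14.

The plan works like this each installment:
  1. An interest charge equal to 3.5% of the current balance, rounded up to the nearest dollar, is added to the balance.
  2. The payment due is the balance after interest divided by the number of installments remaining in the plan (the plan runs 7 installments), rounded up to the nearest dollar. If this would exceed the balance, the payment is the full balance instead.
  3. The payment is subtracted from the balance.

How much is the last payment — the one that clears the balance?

$3,349.14

Installment 1: opening $18,430.14; interest $646.00 → $19,076.14; payment $2,726.00; balance $16,350.14
Installment 2: opening $16,350.14; interest $573.00 → $16,923.14; payment $2,821.00; balance $14,102.14
Installment 3: opening $14,102.14; interest $494.00 → $14,596.14; payment $2,920.00; balance $11,676.14
Installment 4: opening $11,676.14; interest $409.00 → $12,085.14; payment $3,022.00; balance $9,063.14
Installment 5: opening $9,063.14; interest $318.00 → $9,381.14; payment $3,128.00; balance $6,253.14
Installment 6: opening $6,253.14; interest $219.00 → $6,472.14; payment $3,237.00; balance $3,235.14
Installment 7: opening $3,235.14; interest $114.00 → $3,349.14; payment $3,349.14; balance $0.00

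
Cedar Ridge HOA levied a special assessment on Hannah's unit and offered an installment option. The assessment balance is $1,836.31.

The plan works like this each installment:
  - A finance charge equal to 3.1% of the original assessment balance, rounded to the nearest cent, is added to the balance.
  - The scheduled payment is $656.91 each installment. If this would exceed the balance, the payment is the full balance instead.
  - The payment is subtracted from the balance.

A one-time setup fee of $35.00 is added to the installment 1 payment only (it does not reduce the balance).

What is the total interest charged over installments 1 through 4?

$227.72

# | Opening | Interest | Payment | Fee | End bal
1 | $1,836.31 | $56.93 | $656.91 | $35.00 | $1,236.33
2 | $1,236.33 | $56.93 | $656.91 | — | $636.35
3 | $636.35 | $56.93 | $656.91 | — | $36.37
4 | $36.37 | $56.93 | $93.30 | — | $0.00
Total interest: $56.93 + $56.93 + $56.93 + $56.93 = $227.72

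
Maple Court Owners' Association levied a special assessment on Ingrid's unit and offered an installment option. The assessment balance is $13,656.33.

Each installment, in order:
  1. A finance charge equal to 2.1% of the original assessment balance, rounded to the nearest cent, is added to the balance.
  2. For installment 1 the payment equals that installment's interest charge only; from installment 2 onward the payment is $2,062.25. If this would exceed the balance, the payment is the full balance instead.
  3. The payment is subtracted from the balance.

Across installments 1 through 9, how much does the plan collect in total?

$16,237.35

Installment 1: opening $13,656.33; interest $286.78 → $13,943.11; payment $286.78; balance $13,656.33
Installment 2: opening $13,656.33; interest $286.78 → $13,943.11; payment $2,062.25; balance $11,880.86
Installment 3: opening $11,880.86; interest $286.78 → $12,167.64; payment $2,062.25; balance $10,105.39
Installment 4: opening $10,105.39; interest $286.78 → $10,392.17; payment $2,062.25; balance $8,329.92
Installment 5: opening $8,329.92; interest $286.78 → $8,616.70; payment $2,062.25; balance $6,554.45
Installment 6: opening $6,554.45; interest $286.78 → $6,841.23; payment $2,062.25; balance $4,778.98
Installment 7: opening $4,778.98; interest $286.78 → $5,065.76; payment $2,062.25; balance $3,003.51
Installment 8: opening $3,003.51; interest $286.78 → $3,290.29; payment $2,062.25; balance $1,228.04
Installment 9: opening $1,228.04; interest $286.78 → $1,514.82; payment $1,514.82; balance $0.00
Total paid: $16,237.35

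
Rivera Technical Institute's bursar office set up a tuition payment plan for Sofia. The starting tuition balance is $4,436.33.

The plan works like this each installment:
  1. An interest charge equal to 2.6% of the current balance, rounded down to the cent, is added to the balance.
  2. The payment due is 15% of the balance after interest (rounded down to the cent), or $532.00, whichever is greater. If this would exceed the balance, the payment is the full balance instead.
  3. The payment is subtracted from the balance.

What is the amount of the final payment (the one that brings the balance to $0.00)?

Installment 1: opening $4,436.33; interest $115.34 → $4,551.67; payment $682.75; balance $3,868.92
Installment 2: opening $3,868.92; interest $100.59 → $3,969.51; payment $595.42; balance $3,374.09
Installment 3: opening $3,374.09; interest $87.72 → $3,461.81; payment $532.00; balance $2,929.81
Installment 4: opening $2,929.81; interest $76.17 → $3,005.98; payment $532.00; balance $2,473.98
Installment 5: opening $2,473.98; interest $64.32 → $2,538.30; payment $532.00; balance $2,006.30
Installment 6: opening $2,006.30; interest $52.16 → $2,058.46; payment $532.00; balance $1,526.46
Installment 7: opening $1,526.46; interest $39.68 → $1,566.14; payment $532.00; balance $1,034.14
Installment 8: opening $1,034.14; interest $26.88 → $1,061.02; payment $532.00; balance $529.02
Installment 9: opening $529.02; interest $13.75 → $542.77; payment $532.00; balance $10.77
Installment 10: opening $10.77; interest $0.28 → $11.05; payment $11.05; balance $0.00

$11.05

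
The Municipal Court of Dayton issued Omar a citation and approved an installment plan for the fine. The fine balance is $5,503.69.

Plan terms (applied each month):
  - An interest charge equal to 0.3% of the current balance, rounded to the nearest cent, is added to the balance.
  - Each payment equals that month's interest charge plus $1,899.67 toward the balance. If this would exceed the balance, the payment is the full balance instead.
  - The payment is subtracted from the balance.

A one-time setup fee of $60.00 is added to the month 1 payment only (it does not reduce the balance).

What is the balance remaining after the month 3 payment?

# | Opening | Interest | Payment | Fee | End bal
1 | $5,503.69 | $16.51 | $1,916.18 | $60.00 | $3,604.02
2 | $3,604.02 | $10.81 | $1,910.48 | — | $1,704.35
3 | $1,704.35 | $5.11 | $1,709.46 | — | $0.00

$0.00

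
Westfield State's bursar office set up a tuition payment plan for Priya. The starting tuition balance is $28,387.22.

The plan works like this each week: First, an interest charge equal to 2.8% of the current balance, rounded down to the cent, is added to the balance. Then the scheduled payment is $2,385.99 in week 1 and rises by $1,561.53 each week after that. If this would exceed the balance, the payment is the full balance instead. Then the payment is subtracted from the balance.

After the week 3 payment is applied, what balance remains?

$18,750.54

Week 1: opening $28,387.22; interest $794.84 → $29,182.06; payment $2,385.99; balance $26,796.07
Week 2: opening $26,796.07; interest $750.28 → $27,546.35; payment $3,947.52; balance $23,598.83
Week 3: opening $23,598.83; interest $660.76 → $24,259.59; payment $5,509.05; balance $18,750.54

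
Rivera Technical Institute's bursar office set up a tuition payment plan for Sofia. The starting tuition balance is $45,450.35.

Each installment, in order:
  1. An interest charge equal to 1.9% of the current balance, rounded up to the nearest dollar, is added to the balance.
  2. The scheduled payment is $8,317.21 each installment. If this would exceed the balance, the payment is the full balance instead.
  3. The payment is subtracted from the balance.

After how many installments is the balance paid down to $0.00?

6

Installment 1: opening $45,450.35; interest $864.00 → $46,314.35; payment $8,317.21; balance $37,997.14
Installment 2: opening $37,997.14; interest $722.00 → $38,719.14; payment $8,317.21; balance $30,401.93
Installment 3: opening $30,401.93; interest $578.00 → $30,979.93; payment $8,317.21; balance $22,662.72
Installment 4: opening $22,662.72; interest $431.00 → $23,093.72; payment $8,317.21; balance $14,776.51
Installment 5: opening $14,776.51; interest $281.00 → $15,057.51; payment $8,317.21; balance $6,740.30
Installment 6: opening $6,740.30; interest $129.00 → $6,869.30; payment $6,869.30; balance $0.00
Balance reaches $0.00 in installment 6.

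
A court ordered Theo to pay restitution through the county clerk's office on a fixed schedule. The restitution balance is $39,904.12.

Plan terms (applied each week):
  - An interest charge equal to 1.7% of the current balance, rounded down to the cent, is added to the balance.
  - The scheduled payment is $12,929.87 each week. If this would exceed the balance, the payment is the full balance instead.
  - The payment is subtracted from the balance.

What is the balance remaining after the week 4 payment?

Week 1: $39,904.12 +$678.37 interest = $40,582.49; pay $12,929.87 → $27,652.62
Week 2: $27,652.62 +$470.09 interest = $28,122.71; pay $12,929.87 → $15,192.84
Week 3: $15,192.84 +$258.27 interest = $15,451.11; pay $12,929.87 → $2,521.24
Week 4: $2,521.24 +$42.86 interest = $2,564.10; pay $2,564.10 → $0.00

$0.00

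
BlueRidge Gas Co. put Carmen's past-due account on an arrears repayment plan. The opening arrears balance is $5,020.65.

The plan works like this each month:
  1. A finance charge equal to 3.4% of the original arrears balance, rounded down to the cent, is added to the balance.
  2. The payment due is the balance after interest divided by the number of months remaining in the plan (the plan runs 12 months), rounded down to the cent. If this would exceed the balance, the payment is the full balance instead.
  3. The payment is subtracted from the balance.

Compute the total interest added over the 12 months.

Month 1: $5,020.65 +$170.70 interest = $5,191.35; pay $432.61 → $4,758.74
Month 2: $4,758.74 +$170.70 interest = $4,929.44; pay $448.13 → $4,481.31
Month 3: $4,481.31 +$170.70 interest = $4,652.01; pay $465.20 → $4,186.81
Month 4: $4,186.81 +$170.70 interest = $4,357.51; pay $484.16 → $3,873.35
Month 5: $3,873.35 +$170.70 interest = $4,044.05; pay $505.50 → $3,538.55
Month 6: $3,538.55 +$170.70 interest = $3,709.25; pay $529.89 → $3,179.36
Month 7: $3,179.36 +$170.70 interest = $3,350.06; pay $558.34 → $2,791.72
Month 8: $2,791.72 +$170.70 interest = $2,962.42; pay $592.48 → $2,369.94
Month 9: $2,369.94 +$170.70 interest = $2,540.64; pay $635.16 → $1,905.48
Month 10: $1,905.48 +$170.70 interest = $2,076.18; pay $692.06 → $1,384.12
Month 11: $1,384.12 +$170.70 interest = $1,554.82; pay $777.41 → $777.41
Month 12: $777.41 +$170.70 interest = $948.11; pay $948.11 → $0.00
Total interest: $170.70 + $170.70 + $170.70 + $170.70 + $170.70 + $170.70 + $170.70 + $170.70 + $170.70 + $170.70 + $170.70 + $170.70 = $2,048.40

$2,048.40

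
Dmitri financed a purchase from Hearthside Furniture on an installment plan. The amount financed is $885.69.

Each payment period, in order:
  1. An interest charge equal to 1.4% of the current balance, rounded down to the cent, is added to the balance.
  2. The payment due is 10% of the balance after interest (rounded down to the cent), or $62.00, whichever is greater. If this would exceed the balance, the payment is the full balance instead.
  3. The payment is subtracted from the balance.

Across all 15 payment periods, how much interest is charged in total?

Payment period 1: opening $885.69; interest $12.39 → $898.08; payment $89.80; balance $808.28
Payment period 2: opening $808.28; interest $11.31 → $819.59; payment $81.95; balance $737.64
Payment period 3: opening $737.64; interest $10.32 → $747.96; payment $74.79; balance $673.17
Payment period 4: opening $673.17; interest $9.42 → $682.59; payment $68.25; balance $614.34
Payment period 5: opening $614.34; interest $8.60 → $622.94; payment $62.29; balance $560.65
Payment period 6: opening $560.65; interest $7.84 → $568.49; payment $62.00; balance $506.49
Payment period 7: opening $506.49; interest $7.09 → $513.58; payment $62.00; balance $451.58
Payment period 8: opening $451.58; interest $6.32 → $457.90; payment $62.00; balance $395.90
Payment period 9: opening $395.90; interest $5.54 → $401.44; payment $62.00; balance $339.44
Payment period 10: opening $339.44; interest $4.75 → $344.19; payment $62.00; balance $282.19
Payment period 11: opening $282.19; interest $3.95 → $286.14; payment $62.00; balance $224.14
Payment period 12: opening $224.14; interest $3.13 → $227.27; payment $62.00; balance $165.27
Payment period 13: opening $165.27; interest $2.31 → $167.58; payment $62.00; balance $105.58
Payment period 14: opening $105.58; interest $1.47 → $107.05; payment $62.00; balance $45.05
Payment period 15: opening $45.05; interest $0.63 → $45.68; payment $45.68; balance $0.00
Total interest: $12.39 + $11.31 + $10.32 + $9.42 + $8.60 + $7.84 + $7.09 + $6.32 + $5.54 + $4.75 + $3.95 + $3.13 + $2.31 + $1.47 + $0.63 = $95.07

$95.07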